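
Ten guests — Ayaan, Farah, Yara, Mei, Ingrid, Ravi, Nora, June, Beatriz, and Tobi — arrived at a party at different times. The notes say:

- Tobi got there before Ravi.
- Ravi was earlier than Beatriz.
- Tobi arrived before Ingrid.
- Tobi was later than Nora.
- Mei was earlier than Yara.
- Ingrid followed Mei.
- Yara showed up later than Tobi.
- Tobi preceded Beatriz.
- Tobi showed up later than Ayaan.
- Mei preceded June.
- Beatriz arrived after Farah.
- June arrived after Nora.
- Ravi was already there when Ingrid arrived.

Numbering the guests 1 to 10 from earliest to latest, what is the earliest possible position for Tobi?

Ayaan and Nora must both come before Tobi — 2 forced predecessors.
Nothing else is forced ahead of Tobi, so their earliest slot is position 2 + 1 = 3.

3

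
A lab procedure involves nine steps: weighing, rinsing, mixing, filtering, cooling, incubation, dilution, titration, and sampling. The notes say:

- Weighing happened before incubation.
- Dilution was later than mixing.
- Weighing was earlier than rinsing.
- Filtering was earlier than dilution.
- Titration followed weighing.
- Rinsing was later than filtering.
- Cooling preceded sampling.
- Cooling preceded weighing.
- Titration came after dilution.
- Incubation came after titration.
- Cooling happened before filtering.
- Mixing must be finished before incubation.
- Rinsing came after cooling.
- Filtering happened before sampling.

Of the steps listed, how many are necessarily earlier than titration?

Directly stated before titration: dilution and weighing.
Cooling reaches titration via cooling → weighing → titration.
Filtering reaches titration via filtering → dilution → titration.
Mixing reaches titration via mixing → dilution → titration.
No chain forces incubation (or any of the others) ahead of titration.
That's cooling, dilution, filtering, mixing, and weighing — 5 in all.

5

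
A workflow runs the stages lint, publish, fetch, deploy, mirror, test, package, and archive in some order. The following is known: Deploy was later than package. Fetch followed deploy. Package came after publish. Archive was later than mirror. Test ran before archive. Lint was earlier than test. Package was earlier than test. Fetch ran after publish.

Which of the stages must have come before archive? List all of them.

lint, mirror, package, publish, test

Directly stated before archive: mirror and test.
Lint reaches archive via lint → test → archive.
Package reaches archive via package → test → archive.
Publish reaches archive via publish → package → test → archive.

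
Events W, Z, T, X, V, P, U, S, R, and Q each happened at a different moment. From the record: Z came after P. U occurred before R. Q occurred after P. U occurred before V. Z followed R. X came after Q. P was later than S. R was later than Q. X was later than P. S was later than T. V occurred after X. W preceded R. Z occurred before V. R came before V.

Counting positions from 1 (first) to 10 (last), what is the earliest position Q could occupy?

4

P, S, and T must all come before Q — 3 forced predecessors.
Nothing else is forced ahead of Q, so its earliest slot is position 3 + 1 = 4.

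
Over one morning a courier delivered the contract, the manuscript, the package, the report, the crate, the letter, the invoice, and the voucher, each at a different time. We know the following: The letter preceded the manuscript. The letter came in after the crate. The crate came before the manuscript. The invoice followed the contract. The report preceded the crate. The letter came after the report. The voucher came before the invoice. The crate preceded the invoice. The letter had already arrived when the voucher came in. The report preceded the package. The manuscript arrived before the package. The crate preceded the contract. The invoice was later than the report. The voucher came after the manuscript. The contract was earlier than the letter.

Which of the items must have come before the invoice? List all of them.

the contract, the crate, the letter, the manuscript, the report, the voucher

Directly stated before the invoice: the contract, the crate, the report, and the voucher.
The letter reaches the invoice via the letter → the voucher → the invoice.
The manuscript reaches the invoice via the manuscript → the voucher → the invoice.
No chain forces the package ahead of the invoice.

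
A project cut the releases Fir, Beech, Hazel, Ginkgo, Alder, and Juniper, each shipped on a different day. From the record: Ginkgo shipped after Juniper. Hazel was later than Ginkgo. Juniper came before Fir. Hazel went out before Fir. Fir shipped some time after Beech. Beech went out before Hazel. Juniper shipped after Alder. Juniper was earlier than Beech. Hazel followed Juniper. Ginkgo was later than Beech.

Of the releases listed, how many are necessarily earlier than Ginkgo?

3

Directly stated before Ginkgo: Beech and Juniper.
Alder reaches Ginkgo via Alder → Juniper → Ginkgo.
That's Alder, Beech, and Juniper — 3 in all.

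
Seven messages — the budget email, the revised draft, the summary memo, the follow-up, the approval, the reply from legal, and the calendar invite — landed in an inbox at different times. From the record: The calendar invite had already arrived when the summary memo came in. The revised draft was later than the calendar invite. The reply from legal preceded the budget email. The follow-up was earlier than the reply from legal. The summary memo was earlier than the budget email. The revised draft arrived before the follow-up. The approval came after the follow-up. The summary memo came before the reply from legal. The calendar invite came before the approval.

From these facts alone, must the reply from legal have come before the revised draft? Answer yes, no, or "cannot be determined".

no

Tracing the constraints gives the revised draft → the follow-up → the reply from legal, so the revised draft must come before the reply from legal.
That means the reply from legal cannot be before the revised draft.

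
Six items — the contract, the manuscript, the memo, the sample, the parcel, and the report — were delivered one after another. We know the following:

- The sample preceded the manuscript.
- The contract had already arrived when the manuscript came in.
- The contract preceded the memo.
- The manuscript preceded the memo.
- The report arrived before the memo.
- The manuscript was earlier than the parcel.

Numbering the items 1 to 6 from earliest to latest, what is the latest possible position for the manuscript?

4

The manuscript must come before the memo and the parcel — 2 items forced after it.
Everything else can be placed before the manuscript in some valid order, so the manuscript can sit as late as position 6 − 2 = 4.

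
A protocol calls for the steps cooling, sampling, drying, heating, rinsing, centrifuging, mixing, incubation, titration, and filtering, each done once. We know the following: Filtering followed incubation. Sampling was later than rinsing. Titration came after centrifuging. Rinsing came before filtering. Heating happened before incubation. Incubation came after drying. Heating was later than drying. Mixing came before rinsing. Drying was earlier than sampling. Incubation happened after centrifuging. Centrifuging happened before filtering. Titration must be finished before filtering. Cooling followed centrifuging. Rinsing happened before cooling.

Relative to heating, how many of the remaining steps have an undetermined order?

6

Forced before heating: drying; forced after heating: filtering and incubation.
That leaves centrifuging, cooling, mixing, rinsing, sampling, and titration with no forced order relative to heating — 6.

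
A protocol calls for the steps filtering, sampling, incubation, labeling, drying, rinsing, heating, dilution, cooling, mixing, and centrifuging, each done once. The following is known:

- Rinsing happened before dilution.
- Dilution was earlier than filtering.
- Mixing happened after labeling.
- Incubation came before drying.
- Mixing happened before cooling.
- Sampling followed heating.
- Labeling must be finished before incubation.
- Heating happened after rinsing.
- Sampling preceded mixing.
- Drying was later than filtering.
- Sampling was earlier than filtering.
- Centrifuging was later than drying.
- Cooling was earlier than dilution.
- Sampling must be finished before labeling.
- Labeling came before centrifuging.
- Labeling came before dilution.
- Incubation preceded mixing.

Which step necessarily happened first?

rinsing

Rinsing has a chain of constraints placing it before every other step, so rinsing must be first.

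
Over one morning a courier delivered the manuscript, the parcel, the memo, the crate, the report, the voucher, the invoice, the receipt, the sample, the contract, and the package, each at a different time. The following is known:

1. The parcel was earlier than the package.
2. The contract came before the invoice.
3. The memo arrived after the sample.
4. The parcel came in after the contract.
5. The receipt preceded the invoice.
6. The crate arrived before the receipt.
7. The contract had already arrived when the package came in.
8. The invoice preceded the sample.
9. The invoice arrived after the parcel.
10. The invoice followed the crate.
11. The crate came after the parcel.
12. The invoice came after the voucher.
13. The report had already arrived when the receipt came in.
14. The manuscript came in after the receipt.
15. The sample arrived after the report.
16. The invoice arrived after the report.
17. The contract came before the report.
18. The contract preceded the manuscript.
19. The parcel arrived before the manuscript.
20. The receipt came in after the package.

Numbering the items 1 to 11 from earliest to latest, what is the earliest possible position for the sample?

9

The contract, the crate, the invoice, the package, the parcel, the receipt, the report, and the voucher must all come before the sample — 8 forced predecessors.
Nothing else is forced ahead of the sample, so its earliest slot is position 8 + 1 = 9.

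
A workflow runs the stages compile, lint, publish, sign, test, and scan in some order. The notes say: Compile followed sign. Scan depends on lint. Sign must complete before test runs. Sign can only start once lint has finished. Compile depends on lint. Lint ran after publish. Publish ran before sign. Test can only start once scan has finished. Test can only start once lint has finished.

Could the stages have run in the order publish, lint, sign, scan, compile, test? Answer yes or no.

Check each stated constraint against the proposed order — e.g. sign is ahead of test; lint is ahead of test. Every pair is in the required order; nothing is violated.

yes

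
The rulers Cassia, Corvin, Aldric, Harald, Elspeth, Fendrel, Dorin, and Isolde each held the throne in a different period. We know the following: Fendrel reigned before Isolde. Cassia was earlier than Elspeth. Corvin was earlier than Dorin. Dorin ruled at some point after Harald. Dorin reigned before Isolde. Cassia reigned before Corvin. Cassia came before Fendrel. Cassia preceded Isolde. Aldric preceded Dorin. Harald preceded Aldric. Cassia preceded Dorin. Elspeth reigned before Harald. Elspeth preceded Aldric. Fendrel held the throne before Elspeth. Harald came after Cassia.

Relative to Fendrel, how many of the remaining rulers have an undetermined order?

Forced before Fendrel: Cassia; forced after Fendrel: Aldric, Dorin, Elspeth, Harald, and Isolde.
That leaves Corvin with no forced order relative to Fendrel — 1.

1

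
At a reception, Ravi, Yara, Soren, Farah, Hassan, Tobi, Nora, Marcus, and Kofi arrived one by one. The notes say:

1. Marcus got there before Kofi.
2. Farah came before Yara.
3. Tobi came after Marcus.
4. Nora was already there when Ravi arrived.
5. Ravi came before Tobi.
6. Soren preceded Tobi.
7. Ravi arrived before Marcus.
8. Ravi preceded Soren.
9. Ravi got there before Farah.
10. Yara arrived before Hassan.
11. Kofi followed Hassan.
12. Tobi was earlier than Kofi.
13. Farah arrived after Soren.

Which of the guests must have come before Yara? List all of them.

Farah, Nora, Ravi, Soren

Directly stated before Yara: Farah.
Nora reaches Yara via Nora → Ravi → Farah → Yara.
Ravi reaches Yara via Ravi → Farah → Yara.
Soren reaches Yara via Soren → Farah → Yara.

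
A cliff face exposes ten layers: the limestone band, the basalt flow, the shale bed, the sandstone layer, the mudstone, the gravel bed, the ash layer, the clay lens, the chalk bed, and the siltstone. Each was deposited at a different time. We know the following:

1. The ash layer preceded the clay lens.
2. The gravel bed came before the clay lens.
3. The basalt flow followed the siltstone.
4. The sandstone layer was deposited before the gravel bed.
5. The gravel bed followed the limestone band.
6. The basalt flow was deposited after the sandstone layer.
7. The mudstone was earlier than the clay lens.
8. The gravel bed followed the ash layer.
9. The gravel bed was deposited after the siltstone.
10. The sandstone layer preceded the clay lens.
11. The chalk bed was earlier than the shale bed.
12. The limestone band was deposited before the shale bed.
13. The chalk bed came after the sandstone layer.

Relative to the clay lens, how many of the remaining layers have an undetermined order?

Forced before the clay lens: the ash layer, the gravel bed, the limestone band, the mudstone, the sandstone layer, and the siltstone.
That leaves the basalt flow, the chalk bed, and the shale bed with no forced order relative to the clay lens — 3.

3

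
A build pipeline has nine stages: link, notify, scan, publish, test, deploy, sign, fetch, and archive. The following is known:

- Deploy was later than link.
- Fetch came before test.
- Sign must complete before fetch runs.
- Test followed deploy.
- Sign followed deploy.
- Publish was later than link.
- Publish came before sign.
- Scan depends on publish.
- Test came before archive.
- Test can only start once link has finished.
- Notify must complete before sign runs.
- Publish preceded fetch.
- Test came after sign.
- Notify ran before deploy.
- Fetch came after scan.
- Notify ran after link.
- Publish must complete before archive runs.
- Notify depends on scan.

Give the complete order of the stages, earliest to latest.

The constraints fix every adjacent pair, so only one ordering works:
link → publish → scan → notify → deploy → sign → fetch → test → archive.

link, publish, scan, notify, deploy, sign, fetch, test, archive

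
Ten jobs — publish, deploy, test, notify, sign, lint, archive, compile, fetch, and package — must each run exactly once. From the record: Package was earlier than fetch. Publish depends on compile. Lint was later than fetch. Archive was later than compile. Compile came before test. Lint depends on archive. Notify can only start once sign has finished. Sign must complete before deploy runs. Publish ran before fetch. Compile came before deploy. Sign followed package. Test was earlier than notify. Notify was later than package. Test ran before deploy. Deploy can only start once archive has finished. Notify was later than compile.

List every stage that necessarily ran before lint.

Directly stated before lint: archive and fetch.
Compile reaches lint via compile → archive → lint.
Package reaches lint via package → fetch → lint.
Publish reaches lint via publish → fetch → lint.
No chain forces test (or any of the others) ahead of lint.

archive, compile, fetch, package, publish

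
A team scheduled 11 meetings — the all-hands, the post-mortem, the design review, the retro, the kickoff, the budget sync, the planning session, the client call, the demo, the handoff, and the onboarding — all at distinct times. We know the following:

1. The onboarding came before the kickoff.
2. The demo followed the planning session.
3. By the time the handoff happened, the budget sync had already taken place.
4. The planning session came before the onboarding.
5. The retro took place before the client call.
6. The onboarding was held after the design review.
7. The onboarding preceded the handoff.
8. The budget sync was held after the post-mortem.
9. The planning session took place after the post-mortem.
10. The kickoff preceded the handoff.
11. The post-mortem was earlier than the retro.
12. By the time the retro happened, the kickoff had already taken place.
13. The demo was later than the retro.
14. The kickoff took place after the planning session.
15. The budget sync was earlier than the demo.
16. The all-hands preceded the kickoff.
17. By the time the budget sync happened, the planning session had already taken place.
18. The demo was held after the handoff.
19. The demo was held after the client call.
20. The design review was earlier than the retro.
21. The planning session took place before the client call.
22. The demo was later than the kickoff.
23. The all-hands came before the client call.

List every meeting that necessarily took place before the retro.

Directly stated before the retro: the design review, the kickoff, and the post-mortem.
The all-hands reaches the retro via the all-hands → the kickoff → the retro.
The onboarding reaches the retro via the onboarding → the kickoff → the retro.
The planning session reaches the retro via the planning session → the kickoff → the retro.

the all-hands, the design review, the kickoff, the onboarding, the planning session, the post-mortem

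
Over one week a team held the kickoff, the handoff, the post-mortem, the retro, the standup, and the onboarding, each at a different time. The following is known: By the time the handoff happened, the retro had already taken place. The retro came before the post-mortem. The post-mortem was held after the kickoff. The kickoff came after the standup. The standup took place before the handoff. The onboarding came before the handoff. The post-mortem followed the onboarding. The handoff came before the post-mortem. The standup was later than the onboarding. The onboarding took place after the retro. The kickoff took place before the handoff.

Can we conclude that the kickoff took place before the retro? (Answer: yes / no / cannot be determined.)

no

Tracing the constraints gives the retro → the onboarding → the standup → the kickoff, so the retro must come before the kickoff.
That means the kickoff cannot be before the retro.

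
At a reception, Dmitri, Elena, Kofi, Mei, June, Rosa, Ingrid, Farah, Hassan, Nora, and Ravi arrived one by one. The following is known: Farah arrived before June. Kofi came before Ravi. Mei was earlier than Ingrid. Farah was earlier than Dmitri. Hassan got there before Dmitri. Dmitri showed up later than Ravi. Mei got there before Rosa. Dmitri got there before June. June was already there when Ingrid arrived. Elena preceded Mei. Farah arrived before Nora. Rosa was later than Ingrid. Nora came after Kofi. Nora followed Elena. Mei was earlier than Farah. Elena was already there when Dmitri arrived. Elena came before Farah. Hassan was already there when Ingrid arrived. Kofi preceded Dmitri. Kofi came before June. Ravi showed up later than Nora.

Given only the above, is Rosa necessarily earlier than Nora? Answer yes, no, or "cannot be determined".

no

Tracing the constraints gives Nora → Ravi → Dmitri → June → Ingrid → Rosa, so Nora must come before Rosa.
That means Rosa cannot be before Nora.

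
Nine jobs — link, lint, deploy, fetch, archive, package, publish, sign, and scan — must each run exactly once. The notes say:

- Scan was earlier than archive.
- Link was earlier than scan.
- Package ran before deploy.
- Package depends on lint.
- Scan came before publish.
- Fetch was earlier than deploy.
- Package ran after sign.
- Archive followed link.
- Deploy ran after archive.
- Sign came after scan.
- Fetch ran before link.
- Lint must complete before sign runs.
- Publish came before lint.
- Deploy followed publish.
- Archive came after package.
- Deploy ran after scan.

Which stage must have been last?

deploy

Every other stage has a chain of constraints placing it before deploy, so deploy is last.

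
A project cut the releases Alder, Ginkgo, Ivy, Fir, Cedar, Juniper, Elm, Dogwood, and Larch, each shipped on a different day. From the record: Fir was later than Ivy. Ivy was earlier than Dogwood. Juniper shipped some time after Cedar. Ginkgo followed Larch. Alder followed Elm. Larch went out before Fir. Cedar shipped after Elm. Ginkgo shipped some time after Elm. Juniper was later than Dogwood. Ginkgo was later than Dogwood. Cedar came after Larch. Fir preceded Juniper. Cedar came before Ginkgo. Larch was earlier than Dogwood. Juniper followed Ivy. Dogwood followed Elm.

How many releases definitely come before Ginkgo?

5

Directly stated before Ginkgo: Cedar, Dogwood, Elm, and Larch.
Ivy reaches Ginkgo via Ivy → Dogwood → Ginkgo.
No chain forces Alder (or any of the others) ahead of Ginkgo.
That's Cedar, Dogwood, Elm, Ivy, and Larch — 5 in all.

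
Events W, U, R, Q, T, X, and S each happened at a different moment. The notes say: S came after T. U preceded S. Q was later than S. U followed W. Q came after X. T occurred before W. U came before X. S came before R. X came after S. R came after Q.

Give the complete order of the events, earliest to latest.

T, W, U, S, X, Q, R

The constraints fix every adjacent pair, so only one ordering works:
T → W → U → S → X → Q → R.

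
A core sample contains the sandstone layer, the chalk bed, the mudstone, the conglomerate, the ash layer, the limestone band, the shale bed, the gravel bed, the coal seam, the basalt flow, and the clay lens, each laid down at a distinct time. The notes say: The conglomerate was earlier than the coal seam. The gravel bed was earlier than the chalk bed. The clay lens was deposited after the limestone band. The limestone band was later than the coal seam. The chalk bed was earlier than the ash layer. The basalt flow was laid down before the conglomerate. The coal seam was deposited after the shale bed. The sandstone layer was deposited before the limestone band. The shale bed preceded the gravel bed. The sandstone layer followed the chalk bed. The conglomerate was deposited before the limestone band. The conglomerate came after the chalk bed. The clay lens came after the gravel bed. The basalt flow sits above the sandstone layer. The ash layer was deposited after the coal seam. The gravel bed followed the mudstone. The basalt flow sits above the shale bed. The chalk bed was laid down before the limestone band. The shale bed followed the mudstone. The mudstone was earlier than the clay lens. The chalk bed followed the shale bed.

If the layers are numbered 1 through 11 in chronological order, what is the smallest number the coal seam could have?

8

The basalt flow, the chalk bed, the conglomerate, the gravel bed, the mudstone, the sandstone layer, and the shale bed must all come before the coal seam — 7 forced predecessors.
Nothing else is forced ahead of the coal seam, so its earliest slot is position 7 + 1 = 8.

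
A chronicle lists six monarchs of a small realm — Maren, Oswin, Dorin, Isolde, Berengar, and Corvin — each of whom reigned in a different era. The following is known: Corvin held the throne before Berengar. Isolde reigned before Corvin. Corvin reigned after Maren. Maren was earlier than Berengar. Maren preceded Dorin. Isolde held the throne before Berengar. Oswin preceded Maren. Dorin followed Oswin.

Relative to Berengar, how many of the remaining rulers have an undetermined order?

Forced before Berengar: Corvin, Isolde, Maren, and Oswin.
That leaves Dorin with no forced order relative to Berengar — 1.

1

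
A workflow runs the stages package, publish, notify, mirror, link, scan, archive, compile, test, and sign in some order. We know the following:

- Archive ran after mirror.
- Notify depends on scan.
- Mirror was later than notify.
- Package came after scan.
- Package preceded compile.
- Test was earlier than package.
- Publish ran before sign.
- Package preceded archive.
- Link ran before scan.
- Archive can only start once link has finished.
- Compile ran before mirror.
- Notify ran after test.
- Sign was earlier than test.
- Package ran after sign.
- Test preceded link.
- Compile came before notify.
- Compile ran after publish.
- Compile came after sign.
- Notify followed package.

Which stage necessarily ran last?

archive

Every other stage has a chain of constraints placing it before archive, so archive is last.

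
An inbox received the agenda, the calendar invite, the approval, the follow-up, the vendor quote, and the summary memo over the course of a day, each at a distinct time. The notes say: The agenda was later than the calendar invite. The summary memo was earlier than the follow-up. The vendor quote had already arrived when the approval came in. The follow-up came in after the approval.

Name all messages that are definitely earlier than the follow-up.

the approval, the summary memo, the vendor quote

Directly stated before the follow-up: the approval and the summary memo.
The vendor quote reaches the follow-up via the vendor quote → the approval → the follow-up.
No chain forces the calendar invite (or any of the others) ahead of the follow-up.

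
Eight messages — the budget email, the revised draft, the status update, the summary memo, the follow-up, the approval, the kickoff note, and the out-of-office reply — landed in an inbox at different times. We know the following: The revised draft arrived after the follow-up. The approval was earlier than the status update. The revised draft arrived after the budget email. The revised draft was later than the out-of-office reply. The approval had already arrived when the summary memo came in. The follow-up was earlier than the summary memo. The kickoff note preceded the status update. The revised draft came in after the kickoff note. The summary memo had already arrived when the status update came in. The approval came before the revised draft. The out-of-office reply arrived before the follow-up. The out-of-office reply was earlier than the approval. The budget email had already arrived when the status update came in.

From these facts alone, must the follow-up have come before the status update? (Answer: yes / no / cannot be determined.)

yes

Chain the constraints: the follow-up → the summary memo → the status update. Each link is directly stated, so the follow-up comes before the status update.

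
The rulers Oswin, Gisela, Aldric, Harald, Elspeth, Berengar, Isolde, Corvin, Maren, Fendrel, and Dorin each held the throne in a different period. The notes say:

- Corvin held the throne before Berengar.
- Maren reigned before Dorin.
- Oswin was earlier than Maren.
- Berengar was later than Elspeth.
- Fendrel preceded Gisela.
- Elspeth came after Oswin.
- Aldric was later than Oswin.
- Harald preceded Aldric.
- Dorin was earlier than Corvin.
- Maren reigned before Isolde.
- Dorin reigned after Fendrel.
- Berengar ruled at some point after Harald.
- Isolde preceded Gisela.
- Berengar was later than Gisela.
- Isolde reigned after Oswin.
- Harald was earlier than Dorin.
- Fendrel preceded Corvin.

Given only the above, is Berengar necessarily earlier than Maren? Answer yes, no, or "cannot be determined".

Tracing the constraints gives Maren → Isolde → Gisela → Berengar, so Maren must come before Berengar.
That means Berengar cannot be before Maren.

no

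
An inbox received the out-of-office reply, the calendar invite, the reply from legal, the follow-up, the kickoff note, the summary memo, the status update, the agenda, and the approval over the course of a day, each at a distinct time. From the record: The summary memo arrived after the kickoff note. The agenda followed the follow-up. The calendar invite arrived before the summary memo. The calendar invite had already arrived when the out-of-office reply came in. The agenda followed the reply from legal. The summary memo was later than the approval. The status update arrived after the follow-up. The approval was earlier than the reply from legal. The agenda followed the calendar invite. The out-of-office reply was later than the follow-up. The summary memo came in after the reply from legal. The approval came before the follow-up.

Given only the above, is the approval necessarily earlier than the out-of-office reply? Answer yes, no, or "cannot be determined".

Chain the constraints: the approval → the follow-up → the out-of-office reply. Each link is directly stated, so the approval comes before the out-of-office reply.

yes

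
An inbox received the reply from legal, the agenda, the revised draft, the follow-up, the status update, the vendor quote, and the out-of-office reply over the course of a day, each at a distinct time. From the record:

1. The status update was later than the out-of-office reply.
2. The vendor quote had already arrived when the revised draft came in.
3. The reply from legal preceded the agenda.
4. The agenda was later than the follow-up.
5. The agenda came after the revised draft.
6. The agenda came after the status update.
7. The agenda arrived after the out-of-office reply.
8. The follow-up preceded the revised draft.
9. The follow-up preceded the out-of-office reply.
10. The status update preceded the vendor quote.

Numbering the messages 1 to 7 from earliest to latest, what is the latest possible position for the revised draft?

6

The revised draft must come before the agenda — 1 message forced after it.
Everything else can be placed before the revised draft in some valid order, so the revised draft can sit as late as position 7 − 1 = 6.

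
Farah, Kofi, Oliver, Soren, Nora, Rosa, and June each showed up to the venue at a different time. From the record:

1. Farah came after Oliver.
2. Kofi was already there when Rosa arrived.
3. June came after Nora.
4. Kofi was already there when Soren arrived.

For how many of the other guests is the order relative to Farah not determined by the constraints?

Forced before Farah: Oliver.
That leaves June, Kofi, Nora, Rosa, and Soren with no forced order relative to Farah — 5.

5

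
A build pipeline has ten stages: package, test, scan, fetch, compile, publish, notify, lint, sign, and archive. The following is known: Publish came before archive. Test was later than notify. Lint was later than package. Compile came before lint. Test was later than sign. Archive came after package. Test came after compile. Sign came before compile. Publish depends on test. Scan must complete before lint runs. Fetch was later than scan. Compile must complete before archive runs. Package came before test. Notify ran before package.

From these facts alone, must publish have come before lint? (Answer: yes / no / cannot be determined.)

No chain of stated constraints runs from publish to lint, and none runs from lint to publish either.
So the relative order of publish and lint is not fixed by the given facts.

cannot be determined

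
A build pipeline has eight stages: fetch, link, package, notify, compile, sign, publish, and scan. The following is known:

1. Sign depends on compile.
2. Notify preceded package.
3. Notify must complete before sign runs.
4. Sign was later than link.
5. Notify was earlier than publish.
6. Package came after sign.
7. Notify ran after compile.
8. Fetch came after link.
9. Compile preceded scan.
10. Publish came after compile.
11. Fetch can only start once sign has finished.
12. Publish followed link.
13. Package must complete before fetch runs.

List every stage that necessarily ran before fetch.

Directly stated before fetch: link, package, and sign.
Compile reaches fetch via compile → sign → fetch.
Notify reaches fetch via notify → package → fetch.
No chain forces scan (or any of the others) ahead of fetch.

compile, link, notify, package, sign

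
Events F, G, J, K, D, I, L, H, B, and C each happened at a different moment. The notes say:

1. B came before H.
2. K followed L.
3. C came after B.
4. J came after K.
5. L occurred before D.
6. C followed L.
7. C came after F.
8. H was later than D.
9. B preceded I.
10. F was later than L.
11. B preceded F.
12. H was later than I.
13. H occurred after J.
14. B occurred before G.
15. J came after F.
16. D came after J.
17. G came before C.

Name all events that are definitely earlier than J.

Directly stated before J: F and K.
B reaches J via B → F → J.
L reaches J via L → F → J.
No chain forces G (or any of the others) ahead of J.

B, F, K, L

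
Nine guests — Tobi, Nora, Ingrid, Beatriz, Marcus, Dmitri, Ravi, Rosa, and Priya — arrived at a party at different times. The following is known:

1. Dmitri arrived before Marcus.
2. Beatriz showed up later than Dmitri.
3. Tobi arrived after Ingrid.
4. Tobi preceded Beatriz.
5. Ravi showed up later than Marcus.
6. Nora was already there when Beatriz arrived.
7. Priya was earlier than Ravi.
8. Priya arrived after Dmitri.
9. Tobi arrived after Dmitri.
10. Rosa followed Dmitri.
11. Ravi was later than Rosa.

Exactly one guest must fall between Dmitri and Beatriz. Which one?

Tobi

Tracing the constraints gives Dmitri → Tobi → Beatriz, so Tobi sits after Dmitri and before Beatriz.
No other guest is forced both after Dmitri and before Beatriz.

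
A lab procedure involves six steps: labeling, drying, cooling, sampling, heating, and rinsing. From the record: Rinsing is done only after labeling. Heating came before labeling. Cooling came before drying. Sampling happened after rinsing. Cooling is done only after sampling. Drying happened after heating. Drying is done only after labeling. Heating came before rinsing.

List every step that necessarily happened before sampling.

Directly stated before sampling: rinsing.
Heating reaches sampling via heating → rinsing → sampling.
Labeling reaches sampling via labeling → rinsing → sampling.
No chain forces drying (or any of the others) ahead of sampling.

heating, labeling, rinsing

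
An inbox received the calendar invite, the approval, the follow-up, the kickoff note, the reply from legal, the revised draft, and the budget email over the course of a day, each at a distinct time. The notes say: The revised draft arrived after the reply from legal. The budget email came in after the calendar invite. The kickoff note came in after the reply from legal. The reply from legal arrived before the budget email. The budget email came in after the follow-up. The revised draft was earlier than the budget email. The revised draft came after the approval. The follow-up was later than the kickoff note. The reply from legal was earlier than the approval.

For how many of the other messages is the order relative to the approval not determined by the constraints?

Forced before the approval: the reply from legal; forced after the approval: the budget email and the revised draft.
That leaves the calendar invite, the follow-up, and the kickoff note with no forced order relative to the approval — 3.

3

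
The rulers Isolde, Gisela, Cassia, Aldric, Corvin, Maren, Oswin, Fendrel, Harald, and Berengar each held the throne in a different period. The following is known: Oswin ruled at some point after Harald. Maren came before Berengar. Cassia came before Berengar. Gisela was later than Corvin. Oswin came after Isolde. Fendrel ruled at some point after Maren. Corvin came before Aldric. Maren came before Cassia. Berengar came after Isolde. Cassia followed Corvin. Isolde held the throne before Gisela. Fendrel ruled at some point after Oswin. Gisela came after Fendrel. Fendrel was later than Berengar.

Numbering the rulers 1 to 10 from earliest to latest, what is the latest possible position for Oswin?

8

Oswin must come before Fendrel and Gisela — 2 rulers forced after them.
Everything else can be placed before Oswin in some valid order, so Oswin can sit as late as position 10 − 2 = 8.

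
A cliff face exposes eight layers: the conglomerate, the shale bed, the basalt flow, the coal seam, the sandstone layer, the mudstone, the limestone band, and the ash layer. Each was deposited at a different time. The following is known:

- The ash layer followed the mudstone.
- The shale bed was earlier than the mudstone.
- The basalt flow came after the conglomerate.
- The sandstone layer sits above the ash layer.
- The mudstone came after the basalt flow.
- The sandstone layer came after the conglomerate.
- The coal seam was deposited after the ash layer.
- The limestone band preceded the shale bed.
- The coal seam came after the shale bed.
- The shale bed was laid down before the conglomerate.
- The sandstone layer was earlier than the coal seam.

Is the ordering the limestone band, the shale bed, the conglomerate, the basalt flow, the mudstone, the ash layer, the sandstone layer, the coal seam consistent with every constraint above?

Check each stated constraint against the proposed order — e.g. the conglomerate is ahead of the sandstone layer; the shale bed is ahead of the coal seam. Every pair is in the required order; nothing is violated.

yes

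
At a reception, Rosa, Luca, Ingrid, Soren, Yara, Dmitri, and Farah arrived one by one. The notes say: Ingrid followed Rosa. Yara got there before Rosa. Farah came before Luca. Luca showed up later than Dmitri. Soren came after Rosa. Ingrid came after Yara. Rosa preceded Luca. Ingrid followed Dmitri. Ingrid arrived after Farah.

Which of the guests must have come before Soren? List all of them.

Directly stated before Soren: Rosa.
Yara reaches Soren via Yara → Rosa → Soren.
No chain forces Farah (or any of the others) ahead of Soren.

Rosa, Yara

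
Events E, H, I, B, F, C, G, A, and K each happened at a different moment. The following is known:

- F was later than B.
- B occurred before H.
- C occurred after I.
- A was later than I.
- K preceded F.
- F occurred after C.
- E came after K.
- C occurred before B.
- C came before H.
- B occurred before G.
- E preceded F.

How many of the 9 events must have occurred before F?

Directly stated before F: B, C, E, and K.
I reaches F via I → C → F.
No chain forces A (or any of the others) ahead of F.
That's B, C, E, I, and K — 5 in all.

5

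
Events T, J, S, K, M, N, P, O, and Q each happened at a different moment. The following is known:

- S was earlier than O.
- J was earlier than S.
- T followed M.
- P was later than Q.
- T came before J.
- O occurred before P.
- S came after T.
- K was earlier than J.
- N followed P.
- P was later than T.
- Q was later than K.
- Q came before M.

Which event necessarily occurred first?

K has a chain of constraints placing it before every other event, so K must be first.

K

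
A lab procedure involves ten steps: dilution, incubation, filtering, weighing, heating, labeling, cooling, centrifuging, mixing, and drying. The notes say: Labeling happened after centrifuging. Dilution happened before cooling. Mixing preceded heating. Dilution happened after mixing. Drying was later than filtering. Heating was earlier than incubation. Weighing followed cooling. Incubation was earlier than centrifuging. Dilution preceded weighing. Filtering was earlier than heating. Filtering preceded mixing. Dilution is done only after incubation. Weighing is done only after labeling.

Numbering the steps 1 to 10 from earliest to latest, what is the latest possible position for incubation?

Incubation must come before centrifuging, cooling, dilution, labeling, and weighing — 5 steps forced after it.
Everything else can be placed before incubation in some valid order, so incubation can sit as late as position 10 − 5 = 5.

5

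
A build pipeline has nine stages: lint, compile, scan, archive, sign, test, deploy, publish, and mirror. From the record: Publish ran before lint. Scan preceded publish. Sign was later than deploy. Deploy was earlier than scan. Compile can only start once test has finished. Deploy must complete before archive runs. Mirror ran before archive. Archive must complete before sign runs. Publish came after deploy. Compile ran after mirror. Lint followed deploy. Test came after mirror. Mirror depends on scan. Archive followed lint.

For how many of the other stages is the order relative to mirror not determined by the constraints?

2

Forced before mirror: deploy and scan; forced after mirror: archive, compile, sign, and test.
That leaves lint and publish with no forced order relative to mirror — 2.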